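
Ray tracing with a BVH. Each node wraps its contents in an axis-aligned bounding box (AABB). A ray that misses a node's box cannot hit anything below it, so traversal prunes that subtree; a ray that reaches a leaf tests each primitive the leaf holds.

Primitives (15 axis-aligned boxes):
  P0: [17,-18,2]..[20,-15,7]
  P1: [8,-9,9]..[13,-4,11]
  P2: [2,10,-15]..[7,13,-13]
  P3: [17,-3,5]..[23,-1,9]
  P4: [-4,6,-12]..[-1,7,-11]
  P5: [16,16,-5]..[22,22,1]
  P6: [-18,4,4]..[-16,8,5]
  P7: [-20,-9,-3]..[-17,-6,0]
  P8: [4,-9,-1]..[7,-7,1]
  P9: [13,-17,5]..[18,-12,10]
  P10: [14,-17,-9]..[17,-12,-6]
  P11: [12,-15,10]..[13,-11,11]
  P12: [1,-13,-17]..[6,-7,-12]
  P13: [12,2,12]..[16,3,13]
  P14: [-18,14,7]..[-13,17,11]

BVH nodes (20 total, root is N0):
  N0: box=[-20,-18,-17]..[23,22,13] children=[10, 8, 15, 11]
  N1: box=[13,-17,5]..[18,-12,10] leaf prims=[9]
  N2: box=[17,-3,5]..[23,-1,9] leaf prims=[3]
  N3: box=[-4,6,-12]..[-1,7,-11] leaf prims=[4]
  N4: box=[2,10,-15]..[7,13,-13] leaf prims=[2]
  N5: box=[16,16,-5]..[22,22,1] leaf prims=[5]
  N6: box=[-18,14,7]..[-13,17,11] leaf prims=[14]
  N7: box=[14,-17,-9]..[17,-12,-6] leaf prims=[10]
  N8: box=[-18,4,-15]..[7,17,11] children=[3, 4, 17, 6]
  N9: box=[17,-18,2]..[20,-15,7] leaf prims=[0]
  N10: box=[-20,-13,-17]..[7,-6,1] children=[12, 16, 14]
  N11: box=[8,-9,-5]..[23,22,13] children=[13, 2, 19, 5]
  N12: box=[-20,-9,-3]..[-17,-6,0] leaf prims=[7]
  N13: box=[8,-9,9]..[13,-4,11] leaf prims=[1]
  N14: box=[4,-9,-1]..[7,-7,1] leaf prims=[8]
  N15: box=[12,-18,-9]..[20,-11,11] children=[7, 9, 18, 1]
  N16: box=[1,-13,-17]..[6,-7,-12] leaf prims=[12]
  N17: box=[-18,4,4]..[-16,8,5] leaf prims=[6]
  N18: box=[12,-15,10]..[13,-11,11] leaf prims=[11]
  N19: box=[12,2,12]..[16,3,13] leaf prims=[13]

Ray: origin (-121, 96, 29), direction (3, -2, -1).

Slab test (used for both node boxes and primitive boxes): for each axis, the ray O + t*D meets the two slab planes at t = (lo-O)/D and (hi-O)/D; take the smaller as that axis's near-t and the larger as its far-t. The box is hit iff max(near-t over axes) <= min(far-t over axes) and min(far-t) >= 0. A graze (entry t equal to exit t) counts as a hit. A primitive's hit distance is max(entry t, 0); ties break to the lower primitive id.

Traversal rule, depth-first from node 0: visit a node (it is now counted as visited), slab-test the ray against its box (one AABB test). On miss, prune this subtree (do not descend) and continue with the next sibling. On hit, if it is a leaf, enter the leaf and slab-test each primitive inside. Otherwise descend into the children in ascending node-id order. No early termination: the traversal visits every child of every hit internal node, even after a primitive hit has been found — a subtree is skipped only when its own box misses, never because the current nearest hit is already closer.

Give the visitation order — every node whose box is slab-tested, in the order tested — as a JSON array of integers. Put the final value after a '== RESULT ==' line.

Walk:
N0 x:[101/3,48] y:[37,57] z:[16,46] -> hit [37,46], descend [8, 10, 11, 15]
  N8 x:[103/3,128/3] y:[79/2,46] z:[18,44] -> hit [79/2,128/3], descend [3, 4, 6, 17]
    N3 x:[39,40] y:[89/2,45] z:[40,41] -> miss, prune
    N4 x:[41,128/3] y:[83/2,43] z:[42,44] -> hit [42,128/3] leaf, test {P2@t=42}
    N6 x:[103/3,36] y:[79/2,41] z:[18,22] -> miss, prune
    N17 x:[103/3,35] y:[44,46] z:[24,25] -> miss, prune
  N10 x:[101/3,128/3] y:[51,109/2] z:[28,46] -> miss, prune
  N11 x:[43,48] y:[37,105/2] z:[16,34] -> miss, prune
  N15 x:[133/3,47] y:[107/2,57] z:[18,38] -> miss, prune

9 AABB tests over nodes [0, 8, 3, 4, 6, 17, 10, 11, 15]; 1 leaf entered; closest P2.

== RESULT ==
[0, 8, 3, 4, 6, 17, 10, 11, 15]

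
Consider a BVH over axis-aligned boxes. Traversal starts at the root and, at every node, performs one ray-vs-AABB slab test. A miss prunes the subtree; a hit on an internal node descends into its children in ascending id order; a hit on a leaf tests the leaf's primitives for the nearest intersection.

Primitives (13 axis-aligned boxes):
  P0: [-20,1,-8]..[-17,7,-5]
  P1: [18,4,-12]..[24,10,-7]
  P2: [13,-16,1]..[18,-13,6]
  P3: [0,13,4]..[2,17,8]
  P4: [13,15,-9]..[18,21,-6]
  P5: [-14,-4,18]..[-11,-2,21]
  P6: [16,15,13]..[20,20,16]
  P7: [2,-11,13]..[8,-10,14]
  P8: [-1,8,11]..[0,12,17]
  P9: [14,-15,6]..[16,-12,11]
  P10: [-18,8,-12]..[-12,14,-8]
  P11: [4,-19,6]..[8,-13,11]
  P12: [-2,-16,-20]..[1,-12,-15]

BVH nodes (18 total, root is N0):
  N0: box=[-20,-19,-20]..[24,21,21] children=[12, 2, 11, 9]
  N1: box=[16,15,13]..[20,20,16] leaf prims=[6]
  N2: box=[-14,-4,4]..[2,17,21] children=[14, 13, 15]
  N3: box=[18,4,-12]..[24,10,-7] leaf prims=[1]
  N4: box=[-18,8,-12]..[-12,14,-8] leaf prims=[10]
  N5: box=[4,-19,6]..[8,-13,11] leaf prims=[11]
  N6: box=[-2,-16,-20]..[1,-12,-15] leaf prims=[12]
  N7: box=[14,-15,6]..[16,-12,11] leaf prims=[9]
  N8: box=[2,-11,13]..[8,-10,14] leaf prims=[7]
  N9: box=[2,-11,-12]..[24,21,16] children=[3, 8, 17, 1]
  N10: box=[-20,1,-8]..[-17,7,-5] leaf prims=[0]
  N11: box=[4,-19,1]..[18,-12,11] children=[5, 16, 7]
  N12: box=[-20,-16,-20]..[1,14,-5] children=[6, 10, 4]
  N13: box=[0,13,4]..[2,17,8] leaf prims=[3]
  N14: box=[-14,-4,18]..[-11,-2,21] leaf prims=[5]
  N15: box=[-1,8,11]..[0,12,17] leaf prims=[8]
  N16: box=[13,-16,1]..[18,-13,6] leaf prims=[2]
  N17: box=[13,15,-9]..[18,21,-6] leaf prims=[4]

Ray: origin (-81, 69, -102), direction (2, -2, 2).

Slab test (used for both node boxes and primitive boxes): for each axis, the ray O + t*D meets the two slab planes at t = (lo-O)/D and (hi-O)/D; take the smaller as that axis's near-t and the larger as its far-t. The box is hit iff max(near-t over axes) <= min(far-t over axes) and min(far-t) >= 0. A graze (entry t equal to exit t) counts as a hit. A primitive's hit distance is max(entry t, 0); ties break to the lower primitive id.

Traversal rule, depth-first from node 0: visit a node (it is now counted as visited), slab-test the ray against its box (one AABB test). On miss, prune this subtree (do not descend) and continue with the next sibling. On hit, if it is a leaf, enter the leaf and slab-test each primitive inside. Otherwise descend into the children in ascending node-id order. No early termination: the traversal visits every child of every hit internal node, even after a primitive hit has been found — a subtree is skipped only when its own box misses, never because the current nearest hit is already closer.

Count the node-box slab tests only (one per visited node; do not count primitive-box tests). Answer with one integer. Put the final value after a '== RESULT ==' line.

Walk:
N0 x:[61/2,105/2] y:[24,44] z:[41,123/2] -> hit [41,44], descend [2, 9, 11, 12]
  N2 x:[67/2,83/2] y:[26,73/2] z:[53,123/2] -> miss, prune
  N9 x:[83/2,105/2] y:[24,40] z:[45,59] -> miss, prune
  N11 x:[85/2,99/2] y:[81/2,44] z:[103/2,113/2] -> miss, prune
  N12 x:[61/2,41] y:[55/2,85/2] z:[41,97/2] -> hit [41,41], descend [4, 6, 10]
    N4 x:[63/2,69/2] y:[55/2,61/2] z:[45,47] -> miss, prune
    N6 x:[79/2,41] y:[81/2,85/2] z:[41,87/2] -> hit [41,41] leaf, test {P12@t=41}
    N10 x:[61/2,32] y:[31,34] z:[47,97/2] -> miss, prune

order=[0, 2, 9, 11, 12, 4, 6, 10]  |boxes|=8  |leaves|=1  hit=P12

== RESULT ==
8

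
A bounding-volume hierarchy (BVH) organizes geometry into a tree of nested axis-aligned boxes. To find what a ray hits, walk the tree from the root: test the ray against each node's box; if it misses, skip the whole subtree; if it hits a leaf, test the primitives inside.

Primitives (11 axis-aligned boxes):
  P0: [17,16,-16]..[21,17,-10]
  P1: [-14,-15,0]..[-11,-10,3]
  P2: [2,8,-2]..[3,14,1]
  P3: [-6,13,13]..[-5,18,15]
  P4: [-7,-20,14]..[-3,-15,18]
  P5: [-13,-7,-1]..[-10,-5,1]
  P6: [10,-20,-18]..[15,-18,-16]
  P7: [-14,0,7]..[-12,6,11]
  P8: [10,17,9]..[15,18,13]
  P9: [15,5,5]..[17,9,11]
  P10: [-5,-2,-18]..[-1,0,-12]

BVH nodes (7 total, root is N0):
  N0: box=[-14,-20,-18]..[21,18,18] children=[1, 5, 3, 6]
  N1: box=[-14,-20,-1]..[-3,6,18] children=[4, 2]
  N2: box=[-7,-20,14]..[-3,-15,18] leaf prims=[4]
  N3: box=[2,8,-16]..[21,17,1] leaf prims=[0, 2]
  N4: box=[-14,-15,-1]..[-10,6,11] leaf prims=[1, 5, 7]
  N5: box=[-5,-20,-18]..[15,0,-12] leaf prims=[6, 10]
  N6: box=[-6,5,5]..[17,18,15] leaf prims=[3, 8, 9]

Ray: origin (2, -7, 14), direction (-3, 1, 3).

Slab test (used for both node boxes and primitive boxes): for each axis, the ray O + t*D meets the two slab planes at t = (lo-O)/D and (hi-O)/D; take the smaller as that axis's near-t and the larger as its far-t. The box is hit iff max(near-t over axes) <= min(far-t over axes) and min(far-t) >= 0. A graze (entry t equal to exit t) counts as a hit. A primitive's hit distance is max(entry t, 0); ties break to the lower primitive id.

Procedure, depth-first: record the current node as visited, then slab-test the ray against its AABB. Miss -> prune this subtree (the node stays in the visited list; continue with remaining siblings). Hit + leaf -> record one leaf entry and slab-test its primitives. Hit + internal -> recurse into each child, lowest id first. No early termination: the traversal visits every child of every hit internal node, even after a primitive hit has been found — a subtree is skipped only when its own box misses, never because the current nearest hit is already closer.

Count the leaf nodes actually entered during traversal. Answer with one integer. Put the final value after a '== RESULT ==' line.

Walk:
N0 x:[-19/3,16/3] y:[-13,25] z:[-32/3,4/3] -> hit [-19/3,4/3], descend [1, 3, 5, 6]
  N1 x:[5/3,16/3] y:[-13,13] z:[-5,4/3] -> miss, prune
  N3 x:[-19/3,0] y:[15,24] z:[-10,-13/3] -> miss, prune
  N5 x:[-13/3,7/3] y:[-13,7] z:[-32/3,-26/3] -> miss, prune
  N6 x:[-5,8/3] y:[12,25] z:[-3,1/3] -> miss, prune

5 AABB tests over nodes [0, 1, 3, 5, 6]; 0 leaves entered; closest miss.

== RESULT ==
0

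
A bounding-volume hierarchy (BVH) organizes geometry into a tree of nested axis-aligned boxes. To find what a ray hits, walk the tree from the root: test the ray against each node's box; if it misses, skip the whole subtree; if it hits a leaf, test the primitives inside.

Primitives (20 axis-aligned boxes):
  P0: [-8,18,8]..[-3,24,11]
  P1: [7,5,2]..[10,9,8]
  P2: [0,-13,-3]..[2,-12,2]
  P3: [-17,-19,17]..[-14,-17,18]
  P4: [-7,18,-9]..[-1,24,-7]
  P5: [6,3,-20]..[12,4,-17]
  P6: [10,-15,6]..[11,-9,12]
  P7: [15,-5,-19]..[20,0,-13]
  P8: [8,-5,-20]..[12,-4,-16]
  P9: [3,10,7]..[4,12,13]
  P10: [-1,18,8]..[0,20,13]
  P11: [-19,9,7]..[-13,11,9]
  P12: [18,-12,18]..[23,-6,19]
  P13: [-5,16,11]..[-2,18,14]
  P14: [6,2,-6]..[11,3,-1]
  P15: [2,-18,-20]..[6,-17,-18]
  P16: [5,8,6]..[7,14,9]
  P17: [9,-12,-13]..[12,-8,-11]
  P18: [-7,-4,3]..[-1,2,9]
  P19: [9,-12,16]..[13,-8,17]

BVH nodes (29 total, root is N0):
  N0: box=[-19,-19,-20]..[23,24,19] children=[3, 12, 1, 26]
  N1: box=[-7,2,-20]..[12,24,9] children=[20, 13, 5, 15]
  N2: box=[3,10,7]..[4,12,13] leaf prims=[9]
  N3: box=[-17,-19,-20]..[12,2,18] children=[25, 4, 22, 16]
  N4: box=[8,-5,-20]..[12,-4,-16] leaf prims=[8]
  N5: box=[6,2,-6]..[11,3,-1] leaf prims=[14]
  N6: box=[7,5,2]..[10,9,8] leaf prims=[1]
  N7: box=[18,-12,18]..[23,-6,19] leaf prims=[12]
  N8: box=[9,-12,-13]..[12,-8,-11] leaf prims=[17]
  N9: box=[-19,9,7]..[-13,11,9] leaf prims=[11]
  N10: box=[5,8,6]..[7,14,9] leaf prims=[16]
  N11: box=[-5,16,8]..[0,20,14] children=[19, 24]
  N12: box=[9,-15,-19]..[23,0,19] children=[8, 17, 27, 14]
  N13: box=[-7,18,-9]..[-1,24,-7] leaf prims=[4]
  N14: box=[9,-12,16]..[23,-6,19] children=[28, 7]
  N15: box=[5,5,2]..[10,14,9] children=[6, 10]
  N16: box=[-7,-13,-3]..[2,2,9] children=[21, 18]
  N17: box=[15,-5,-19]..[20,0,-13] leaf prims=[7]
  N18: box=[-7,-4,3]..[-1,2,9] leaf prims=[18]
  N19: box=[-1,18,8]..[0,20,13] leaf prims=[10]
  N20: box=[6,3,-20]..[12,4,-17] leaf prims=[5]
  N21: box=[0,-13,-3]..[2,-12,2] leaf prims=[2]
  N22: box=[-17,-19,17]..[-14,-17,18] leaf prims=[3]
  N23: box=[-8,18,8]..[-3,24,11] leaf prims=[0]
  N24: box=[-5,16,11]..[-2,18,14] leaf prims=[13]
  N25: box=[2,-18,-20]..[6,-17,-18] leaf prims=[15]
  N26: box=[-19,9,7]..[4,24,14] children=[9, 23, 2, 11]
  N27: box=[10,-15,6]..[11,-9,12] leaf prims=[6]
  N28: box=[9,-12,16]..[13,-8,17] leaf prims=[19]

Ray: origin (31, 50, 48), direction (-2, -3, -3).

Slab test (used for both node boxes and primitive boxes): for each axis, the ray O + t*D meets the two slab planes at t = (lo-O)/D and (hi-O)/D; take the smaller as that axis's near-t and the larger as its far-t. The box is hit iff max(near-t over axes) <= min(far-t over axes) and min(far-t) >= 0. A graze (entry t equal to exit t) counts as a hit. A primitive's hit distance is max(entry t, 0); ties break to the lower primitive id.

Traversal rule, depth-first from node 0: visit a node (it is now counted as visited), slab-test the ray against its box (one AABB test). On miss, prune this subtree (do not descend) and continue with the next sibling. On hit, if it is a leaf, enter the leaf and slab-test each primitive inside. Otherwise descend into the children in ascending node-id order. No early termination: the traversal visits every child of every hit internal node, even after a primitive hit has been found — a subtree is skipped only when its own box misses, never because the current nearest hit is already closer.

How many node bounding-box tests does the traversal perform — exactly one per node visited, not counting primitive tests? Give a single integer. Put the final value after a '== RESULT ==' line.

Traverse from the root:
N0 x:[4,25] y:[26/3,23] z:[29/3,68/3] -> hit [29/3,68/3], descend [1, 3, 12, 26]
  N1 x:[19/2,19] y:[26/3,16] z:[13,68/3] -> hit [13,16], descend [5, 13, 15, 20]
    N5 x:[10,25/2] y:[47/3,16] z:[49/3,18] -> miss, prune
    N13 x:[16,19] y:[26/3,32/3] z:[55/3,19] -> miss, prune
    N15 x:[21/2,13] y:[12,15] z:[13,46/3] -> hit [13,13], descend [6, 10]
      N6 x:[21/2,12] y:[41/3,15] z:[40/3,46/3] -> miss, prune
      N10 x:[12,13] y:[12,14] z:[13,14] -> hit [13,13] leaf, test {P16@t=13}
    N20 x:[19/2,25/2] y:[46/3,47/3] z:[65/3,68/3] -> miss, prune
  N3 x:[19/2,24] y:[16,23] z:[10,68/3] -> hit [16,68/3], descend [4, 16, 22, 25]
    N4 x:[19/2,23/2] y:[18,55/3] z:[64/3,68/3] -> miss, prune
    N16 x:[29/2,19] y:[16,21] z:[13,17] -> hit [16,17], descend [18, 21]
      N18 x:[16,19] y:[16,18] z:[13,15] -> miss, prune
      N21 x:[29/2,31/2] y:[62/3,21] z:[46/3,17] -> miss, prune
    N22 x:[45/2,24] y:[67/3,23] z:[10,31/3] -> miss, prune
    N25 x:[25/2,29/2] y:[67/3,68/3] z:[22,68/3] -> miss, prune
  N12 x:[4,11] y:[50/3,65/3] z:[29/3,67/3] -> miss, prune
  N26 x:[27/2,25] y:[26/3,41/3] z:[34/3,41/3] -> hit [27/2,41/3], descend [2, 9, 11, 23]
    N2 x:[27/2,14] y:[38/3,40/3] z:[35/3,41/3] -> miss, prune
    N9 x:[22,25] y:[13,41/3] z:[13,41/3] -> miss, prune
    N11 x:[31/2,18] y:[10,34/3] z:[34/3,40/3] -> miss, prune
    N23 x:[17,39/2] y:[26/3,32/3] z:[37/3,40/3] -> miss, prune

Summary -> nodes [0, 1, 5, 13, 15, 6, 10, 20, 3, 4, 16, 18, 21, 22, 25, 12, 26, 2, 9, 11, 23]; box-tests=21; leaf-entries=1; first=P16

== RESULT ==
21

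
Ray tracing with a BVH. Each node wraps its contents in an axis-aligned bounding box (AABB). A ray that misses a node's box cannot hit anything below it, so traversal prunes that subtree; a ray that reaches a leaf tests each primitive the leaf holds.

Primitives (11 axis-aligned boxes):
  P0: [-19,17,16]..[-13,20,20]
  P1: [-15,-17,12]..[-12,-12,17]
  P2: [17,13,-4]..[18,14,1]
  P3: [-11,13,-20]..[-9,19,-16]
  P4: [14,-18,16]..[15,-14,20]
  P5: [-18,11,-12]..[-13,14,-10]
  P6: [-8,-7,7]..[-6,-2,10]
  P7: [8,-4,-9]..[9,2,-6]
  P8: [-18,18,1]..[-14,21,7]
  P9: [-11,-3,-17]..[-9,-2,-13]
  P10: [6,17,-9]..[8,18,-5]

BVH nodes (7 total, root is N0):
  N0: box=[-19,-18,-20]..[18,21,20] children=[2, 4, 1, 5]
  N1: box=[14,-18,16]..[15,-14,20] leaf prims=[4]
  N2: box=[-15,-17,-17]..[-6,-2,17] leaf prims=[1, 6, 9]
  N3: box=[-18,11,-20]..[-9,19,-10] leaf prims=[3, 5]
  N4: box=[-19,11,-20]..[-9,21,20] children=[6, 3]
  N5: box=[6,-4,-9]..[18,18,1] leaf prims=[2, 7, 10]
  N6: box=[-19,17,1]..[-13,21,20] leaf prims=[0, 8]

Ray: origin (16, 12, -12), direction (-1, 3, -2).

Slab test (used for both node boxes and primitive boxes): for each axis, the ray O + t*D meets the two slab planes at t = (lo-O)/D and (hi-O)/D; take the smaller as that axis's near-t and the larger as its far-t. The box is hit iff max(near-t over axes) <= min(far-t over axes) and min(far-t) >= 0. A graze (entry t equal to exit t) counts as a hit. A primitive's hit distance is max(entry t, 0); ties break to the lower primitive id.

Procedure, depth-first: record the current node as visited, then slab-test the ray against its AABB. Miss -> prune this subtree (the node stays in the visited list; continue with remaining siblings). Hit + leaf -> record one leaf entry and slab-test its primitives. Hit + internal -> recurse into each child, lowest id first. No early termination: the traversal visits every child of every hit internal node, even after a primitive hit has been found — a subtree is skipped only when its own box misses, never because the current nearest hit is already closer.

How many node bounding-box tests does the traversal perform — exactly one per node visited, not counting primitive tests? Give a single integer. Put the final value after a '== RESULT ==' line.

Traverse from the root:
N0 x:[-2,35] y:[-10,3] z:[-16,4] -> hit [-2,3], descend [1, 2, 4, 5]
  N1 x:[1,2] y:[-10,-26/3] z:[-16,-14] -> miss, prune
  N2 x:[22,31] y:[-29/3,-14/3] z:[-29/2,5/2] -> miss, prune
  N4 x:[25,35] y:[-1/3,3] z:[-16,4] -> miss, prune
  N5 x:[-2,10] y:[-16/3,2] z:[-13/2,-3/2] -> miss, prune

order=[0, 1, 2, 4, 5]  |boxes|=5  |leaves|=0  hit=miss

== RESULT ==
5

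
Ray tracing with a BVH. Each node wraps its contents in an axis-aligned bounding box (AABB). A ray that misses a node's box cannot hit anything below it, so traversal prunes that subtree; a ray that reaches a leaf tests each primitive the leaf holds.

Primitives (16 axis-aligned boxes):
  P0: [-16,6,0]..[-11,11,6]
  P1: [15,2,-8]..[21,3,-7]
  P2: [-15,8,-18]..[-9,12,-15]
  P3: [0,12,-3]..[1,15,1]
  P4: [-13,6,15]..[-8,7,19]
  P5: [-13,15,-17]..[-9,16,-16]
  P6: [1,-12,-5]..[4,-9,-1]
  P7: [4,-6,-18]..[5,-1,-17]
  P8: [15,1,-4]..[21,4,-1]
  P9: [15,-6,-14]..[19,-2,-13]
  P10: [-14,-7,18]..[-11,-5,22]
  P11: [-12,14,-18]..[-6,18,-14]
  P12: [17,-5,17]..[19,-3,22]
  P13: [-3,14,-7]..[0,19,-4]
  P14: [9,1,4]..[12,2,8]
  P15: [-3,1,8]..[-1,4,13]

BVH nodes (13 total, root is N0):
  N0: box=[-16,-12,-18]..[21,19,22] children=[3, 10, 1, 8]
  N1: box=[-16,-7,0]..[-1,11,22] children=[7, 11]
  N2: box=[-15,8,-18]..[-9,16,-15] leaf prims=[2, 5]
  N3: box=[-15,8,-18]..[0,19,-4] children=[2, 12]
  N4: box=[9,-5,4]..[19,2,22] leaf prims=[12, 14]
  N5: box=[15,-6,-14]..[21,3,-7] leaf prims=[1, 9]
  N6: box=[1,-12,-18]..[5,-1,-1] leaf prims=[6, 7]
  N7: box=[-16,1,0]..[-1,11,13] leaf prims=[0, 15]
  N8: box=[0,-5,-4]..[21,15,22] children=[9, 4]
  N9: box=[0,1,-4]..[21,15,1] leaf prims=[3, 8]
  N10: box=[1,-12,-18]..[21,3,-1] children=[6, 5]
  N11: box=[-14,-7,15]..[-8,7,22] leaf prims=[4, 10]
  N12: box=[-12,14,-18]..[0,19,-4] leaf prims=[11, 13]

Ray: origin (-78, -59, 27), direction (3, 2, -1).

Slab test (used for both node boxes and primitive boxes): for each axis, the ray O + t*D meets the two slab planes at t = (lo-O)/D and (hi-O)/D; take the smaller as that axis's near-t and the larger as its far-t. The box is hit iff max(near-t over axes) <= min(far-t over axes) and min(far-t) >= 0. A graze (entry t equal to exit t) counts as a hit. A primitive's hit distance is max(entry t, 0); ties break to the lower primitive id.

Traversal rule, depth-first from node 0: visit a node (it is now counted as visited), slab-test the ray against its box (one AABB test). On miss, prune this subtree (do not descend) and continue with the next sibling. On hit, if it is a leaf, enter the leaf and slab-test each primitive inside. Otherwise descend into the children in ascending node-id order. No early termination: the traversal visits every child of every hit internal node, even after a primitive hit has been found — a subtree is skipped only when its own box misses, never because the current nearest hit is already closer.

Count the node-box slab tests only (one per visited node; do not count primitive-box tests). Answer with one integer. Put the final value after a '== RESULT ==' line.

Trace the traversal:
N0 x:[62/3,33] y:[47/2,39] z:[5,45] -> hit [47/2,33], descend [1, 3, 8, 10]
  N1 x:[62/3,77/3] y:[26,35] z:[5,27] -> miss, prune
  N3 x:[21,26] y:[67/2,39] z:[31,45] -> miss, prune
  N8 x:[26,33] y:[27,37] z:[5,31] -> hit [27,31], descend [4, 9]
    N4 x:[29,97/3] y:[27,61/2] z:[5,23] -> miss, prune
    N9 x:[26,33] y:[30,37] z:[26,31] -> hit [30,31] leaf, test {P3(miss), P8@t=31}
  N10 x:[79/3,33] y:[47/2,31] z:[28,45] -> hit [28,31], descend [5, 6]
    N5 x:[31,33] y:[53/2,31] z:[34,41] -> miss, prune
    N6 x:[79/3,83/3] y:[47/2,29] z:[28,45] -> miss, prune

Summary -> nodes [0, 1, 3, 8, 4, 9, 10, 5, 6]; box-tests=9; leaf-entries=1; first=P8

== RESULT ==
9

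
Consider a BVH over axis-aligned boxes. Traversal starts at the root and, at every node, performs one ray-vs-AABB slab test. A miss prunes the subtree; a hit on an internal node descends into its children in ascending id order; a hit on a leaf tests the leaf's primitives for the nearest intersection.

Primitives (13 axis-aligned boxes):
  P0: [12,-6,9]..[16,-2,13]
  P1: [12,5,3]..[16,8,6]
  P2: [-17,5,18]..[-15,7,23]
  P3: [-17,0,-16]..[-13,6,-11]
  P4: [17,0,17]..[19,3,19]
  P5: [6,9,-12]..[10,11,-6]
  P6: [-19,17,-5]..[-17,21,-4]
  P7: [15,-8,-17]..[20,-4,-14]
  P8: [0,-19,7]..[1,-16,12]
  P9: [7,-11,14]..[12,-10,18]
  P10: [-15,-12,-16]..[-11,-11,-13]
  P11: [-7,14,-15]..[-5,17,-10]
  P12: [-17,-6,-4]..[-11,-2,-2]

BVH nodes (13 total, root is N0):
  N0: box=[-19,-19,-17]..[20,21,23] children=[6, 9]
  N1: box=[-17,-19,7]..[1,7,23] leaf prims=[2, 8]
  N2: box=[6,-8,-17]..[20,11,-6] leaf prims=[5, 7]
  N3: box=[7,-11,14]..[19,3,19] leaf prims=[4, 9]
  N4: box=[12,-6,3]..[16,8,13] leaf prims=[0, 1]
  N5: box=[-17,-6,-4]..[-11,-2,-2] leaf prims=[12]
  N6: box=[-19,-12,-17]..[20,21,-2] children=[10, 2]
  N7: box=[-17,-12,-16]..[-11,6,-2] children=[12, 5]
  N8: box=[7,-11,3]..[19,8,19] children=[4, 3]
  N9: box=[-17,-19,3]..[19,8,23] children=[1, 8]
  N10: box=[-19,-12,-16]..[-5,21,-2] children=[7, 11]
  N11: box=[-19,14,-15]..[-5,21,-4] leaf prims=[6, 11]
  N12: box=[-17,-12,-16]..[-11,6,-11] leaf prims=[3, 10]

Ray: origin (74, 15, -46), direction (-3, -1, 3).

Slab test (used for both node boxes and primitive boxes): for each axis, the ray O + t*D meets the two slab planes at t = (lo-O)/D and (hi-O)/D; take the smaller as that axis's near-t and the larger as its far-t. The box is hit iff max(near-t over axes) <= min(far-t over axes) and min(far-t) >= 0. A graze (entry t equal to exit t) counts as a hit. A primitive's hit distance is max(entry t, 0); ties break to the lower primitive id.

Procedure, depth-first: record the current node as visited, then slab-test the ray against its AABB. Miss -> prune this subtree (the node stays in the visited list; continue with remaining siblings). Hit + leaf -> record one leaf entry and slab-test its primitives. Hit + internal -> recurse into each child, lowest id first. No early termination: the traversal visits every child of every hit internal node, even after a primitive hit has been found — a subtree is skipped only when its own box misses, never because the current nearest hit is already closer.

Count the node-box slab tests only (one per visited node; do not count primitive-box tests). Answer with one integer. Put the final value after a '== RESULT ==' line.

Trace the traversal:
N0 x:[18,31] y:[-6,34] z:[29/3,23] -> hit [18,23], descend [6, 9]
  N6 x:[18,31] y:[-6,27] z:[29/3,44/3] -> miss, prune
  N9 x:[55/3,91/3] y:[7,34] z:[49/3,23] -> hit [55/3,23], descend [1, 8]
    N1 x:[73/3,91/3] y:[8,34] z:[53/3,23] -> miss, prune
    N8 x:[55/3,67/3] y:[7,26] z:[49/3,65/3] -> hit [55/3,65/3], descend [3, 4]
      N3 x:[55/3,67/3] y:[12,26] z:[20,65/3] -> hit [20,65/3] leaf, test {P4(miss), P9(miss)}
      N4 x:[58/3,62/3] y:[7,21] z:[49/3,59/3] -> hit [58/3,59/3] leaf, test {P0@t=58/3, P1(miss)}

Visited [0, 6, 9, 1, 8, 3, 4]. Tests: 7 box, 2 leaf. Nearest: P0.

== RESULT ==
7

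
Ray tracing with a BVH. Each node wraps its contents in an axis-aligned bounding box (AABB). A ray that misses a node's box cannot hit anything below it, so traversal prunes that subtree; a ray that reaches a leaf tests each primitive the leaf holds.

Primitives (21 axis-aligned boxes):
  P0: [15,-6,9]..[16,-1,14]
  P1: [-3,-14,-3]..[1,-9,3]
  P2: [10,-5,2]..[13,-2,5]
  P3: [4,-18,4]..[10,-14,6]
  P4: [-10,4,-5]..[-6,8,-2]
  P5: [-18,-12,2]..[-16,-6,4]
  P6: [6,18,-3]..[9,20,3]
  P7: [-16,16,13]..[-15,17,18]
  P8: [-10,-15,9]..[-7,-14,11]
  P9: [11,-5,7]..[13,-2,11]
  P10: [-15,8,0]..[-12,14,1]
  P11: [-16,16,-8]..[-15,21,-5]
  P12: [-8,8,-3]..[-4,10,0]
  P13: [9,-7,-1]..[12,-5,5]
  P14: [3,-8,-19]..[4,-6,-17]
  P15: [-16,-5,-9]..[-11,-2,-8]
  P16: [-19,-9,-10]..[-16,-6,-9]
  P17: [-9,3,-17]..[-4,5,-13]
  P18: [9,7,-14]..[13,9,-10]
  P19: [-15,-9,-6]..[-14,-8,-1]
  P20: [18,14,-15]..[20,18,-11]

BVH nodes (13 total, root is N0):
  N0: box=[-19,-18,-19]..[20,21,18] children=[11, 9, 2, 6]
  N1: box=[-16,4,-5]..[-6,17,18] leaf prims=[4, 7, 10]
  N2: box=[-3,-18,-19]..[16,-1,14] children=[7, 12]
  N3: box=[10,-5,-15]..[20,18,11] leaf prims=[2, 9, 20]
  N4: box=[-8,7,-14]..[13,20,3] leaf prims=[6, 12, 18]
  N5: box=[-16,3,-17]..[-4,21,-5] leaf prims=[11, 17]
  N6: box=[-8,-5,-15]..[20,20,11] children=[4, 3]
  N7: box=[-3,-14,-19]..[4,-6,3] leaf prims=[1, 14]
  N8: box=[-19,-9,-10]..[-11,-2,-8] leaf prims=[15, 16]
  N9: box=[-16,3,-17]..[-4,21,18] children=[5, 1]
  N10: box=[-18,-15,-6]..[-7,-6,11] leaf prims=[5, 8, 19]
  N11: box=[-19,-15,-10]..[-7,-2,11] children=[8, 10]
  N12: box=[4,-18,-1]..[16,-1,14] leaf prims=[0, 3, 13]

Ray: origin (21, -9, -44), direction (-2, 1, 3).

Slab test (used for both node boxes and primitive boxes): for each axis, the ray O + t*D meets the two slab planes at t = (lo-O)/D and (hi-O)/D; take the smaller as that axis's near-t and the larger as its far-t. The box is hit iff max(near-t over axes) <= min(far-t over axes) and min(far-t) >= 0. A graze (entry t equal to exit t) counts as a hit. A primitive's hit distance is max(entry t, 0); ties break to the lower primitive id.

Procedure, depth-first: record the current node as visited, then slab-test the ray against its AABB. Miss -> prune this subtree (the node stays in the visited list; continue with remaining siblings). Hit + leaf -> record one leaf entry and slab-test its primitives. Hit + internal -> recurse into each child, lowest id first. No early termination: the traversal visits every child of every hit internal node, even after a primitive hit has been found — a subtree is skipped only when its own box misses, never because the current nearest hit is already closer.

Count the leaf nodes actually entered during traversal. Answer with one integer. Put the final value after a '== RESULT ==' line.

Trace the traversal:
N0 x:[1/2,20] y:[-9,30] z:[25/3,62/3] -> hit [25/3,20], descend [2, 6, 9, 11]
  N2 x:[5/2,12] y:[-9,8] z:[25/3,58/3] -> miss, prune
  N6 x:[1/2,29/2] y:[4,29] z:[29/3,55/3] -> hit [29/3,29/2], descend [3, 4]
    N3 x:[1/2,11/2] y:[4,27] z:[29/3,55/3] -> miss, prune
    N4 x:[4,29/2] y:[16,29] z:[10,47/3] -> miss, prune
  N9 x:[25/2,37/2] y:[12,30] z:[9,62/3] -> hit [25/2,37/2], descend [1, 5]
    N1 x:[27/2,37/2] y:[13,26] z:[13,62/3] -> hit [27/2,37/2] leaf, test {P4@t=27/2, P7(miss), P10(miss)}
    N5 x:[25/2,37/2] y:[12,30] z:[9,13] -> hit [25/2,13] leaf, test {P11(miss), P17(miss)}
  N11 x:[14,20] y:[-6,7] z:[34/3,55/3] -> miss, prune

order=[0, 2, 6, 3, 4, 9, 1, 5, 11]  |boxes|=9  |leaves|=2  hit=P4

== RESULT ==
2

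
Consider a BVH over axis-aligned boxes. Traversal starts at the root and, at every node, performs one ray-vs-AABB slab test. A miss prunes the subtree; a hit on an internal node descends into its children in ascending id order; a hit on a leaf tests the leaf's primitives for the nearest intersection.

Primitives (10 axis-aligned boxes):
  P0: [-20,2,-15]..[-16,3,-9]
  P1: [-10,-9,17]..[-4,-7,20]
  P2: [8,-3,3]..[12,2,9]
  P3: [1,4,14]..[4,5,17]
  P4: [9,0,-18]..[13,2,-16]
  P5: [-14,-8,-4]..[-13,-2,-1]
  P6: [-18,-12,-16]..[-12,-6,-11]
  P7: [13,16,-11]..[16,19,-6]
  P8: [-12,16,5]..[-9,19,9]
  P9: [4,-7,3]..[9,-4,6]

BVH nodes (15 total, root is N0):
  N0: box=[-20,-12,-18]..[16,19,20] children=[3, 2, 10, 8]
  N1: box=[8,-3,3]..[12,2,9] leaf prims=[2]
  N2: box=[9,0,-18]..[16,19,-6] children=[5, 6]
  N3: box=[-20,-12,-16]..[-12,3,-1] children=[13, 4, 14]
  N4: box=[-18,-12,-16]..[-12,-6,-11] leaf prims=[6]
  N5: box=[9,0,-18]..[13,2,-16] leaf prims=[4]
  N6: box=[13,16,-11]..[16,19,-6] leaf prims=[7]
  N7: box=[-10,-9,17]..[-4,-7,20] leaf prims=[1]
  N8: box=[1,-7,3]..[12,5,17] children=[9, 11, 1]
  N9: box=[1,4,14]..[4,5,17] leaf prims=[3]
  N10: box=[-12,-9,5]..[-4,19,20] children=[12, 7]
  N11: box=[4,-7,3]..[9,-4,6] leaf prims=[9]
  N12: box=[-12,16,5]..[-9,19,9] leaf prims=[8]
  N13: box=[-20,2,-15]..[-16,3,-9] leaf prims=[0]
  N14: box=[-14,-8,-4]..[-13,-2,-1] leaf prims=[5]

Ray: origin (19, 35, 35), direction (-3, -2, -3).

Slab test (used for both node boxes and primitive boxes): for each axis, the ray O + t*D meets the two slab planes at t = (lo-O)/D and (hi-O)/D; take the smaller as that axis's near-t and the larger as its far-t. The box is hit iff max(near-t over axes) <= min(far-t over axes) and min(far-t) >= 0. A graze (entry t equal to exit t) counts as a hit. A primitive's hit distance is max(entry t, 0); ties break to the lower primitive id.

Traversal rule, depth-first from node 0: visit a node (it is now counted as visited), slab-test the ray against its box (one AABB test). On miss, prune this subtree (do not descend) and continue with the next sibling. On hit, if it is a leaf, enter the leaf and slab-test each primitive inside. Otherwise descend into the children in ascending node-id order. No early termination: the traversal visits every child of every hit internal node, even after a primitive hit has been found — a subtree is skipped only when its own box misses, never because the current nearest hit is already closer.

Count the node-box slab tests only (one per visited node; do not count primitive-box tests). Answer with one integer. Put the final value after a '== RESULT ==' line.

Walk:
N0 x:[1,13] y:[8,47/2] z:[5,53/3] -> hit [8,13], descend [2, 3, 8, 10]
  N2 x:[1,10/3] y:[8,35/2] z:[41/3,53/3] -> miss, prune
  N3 x:[31/3,13] y:[16,47/2] z:[12,17] -> miss, prune
  N8 x:[7/3,6] y:[15,21] z:[6,32/3] -> miss, prune
  N10 x:[23/3,31/3] y:[8,22] z:[5,10] -> hit [8,10], descend [7, 12]
    N7 x:[23/3,29/3] y:[21,22] z:[5,6] -> miss, prune
    N12 x:[28/3,31/3] y:[8,19/2] z:[26/3,10] -> hit [28/3,19/2] leaf, test {P8@t=28/3}

7 AABB tests over nodes [0, 2, 3, 8, 10, 7, 12]; 1 leaf entered; closest P8.

== RESULT ==
7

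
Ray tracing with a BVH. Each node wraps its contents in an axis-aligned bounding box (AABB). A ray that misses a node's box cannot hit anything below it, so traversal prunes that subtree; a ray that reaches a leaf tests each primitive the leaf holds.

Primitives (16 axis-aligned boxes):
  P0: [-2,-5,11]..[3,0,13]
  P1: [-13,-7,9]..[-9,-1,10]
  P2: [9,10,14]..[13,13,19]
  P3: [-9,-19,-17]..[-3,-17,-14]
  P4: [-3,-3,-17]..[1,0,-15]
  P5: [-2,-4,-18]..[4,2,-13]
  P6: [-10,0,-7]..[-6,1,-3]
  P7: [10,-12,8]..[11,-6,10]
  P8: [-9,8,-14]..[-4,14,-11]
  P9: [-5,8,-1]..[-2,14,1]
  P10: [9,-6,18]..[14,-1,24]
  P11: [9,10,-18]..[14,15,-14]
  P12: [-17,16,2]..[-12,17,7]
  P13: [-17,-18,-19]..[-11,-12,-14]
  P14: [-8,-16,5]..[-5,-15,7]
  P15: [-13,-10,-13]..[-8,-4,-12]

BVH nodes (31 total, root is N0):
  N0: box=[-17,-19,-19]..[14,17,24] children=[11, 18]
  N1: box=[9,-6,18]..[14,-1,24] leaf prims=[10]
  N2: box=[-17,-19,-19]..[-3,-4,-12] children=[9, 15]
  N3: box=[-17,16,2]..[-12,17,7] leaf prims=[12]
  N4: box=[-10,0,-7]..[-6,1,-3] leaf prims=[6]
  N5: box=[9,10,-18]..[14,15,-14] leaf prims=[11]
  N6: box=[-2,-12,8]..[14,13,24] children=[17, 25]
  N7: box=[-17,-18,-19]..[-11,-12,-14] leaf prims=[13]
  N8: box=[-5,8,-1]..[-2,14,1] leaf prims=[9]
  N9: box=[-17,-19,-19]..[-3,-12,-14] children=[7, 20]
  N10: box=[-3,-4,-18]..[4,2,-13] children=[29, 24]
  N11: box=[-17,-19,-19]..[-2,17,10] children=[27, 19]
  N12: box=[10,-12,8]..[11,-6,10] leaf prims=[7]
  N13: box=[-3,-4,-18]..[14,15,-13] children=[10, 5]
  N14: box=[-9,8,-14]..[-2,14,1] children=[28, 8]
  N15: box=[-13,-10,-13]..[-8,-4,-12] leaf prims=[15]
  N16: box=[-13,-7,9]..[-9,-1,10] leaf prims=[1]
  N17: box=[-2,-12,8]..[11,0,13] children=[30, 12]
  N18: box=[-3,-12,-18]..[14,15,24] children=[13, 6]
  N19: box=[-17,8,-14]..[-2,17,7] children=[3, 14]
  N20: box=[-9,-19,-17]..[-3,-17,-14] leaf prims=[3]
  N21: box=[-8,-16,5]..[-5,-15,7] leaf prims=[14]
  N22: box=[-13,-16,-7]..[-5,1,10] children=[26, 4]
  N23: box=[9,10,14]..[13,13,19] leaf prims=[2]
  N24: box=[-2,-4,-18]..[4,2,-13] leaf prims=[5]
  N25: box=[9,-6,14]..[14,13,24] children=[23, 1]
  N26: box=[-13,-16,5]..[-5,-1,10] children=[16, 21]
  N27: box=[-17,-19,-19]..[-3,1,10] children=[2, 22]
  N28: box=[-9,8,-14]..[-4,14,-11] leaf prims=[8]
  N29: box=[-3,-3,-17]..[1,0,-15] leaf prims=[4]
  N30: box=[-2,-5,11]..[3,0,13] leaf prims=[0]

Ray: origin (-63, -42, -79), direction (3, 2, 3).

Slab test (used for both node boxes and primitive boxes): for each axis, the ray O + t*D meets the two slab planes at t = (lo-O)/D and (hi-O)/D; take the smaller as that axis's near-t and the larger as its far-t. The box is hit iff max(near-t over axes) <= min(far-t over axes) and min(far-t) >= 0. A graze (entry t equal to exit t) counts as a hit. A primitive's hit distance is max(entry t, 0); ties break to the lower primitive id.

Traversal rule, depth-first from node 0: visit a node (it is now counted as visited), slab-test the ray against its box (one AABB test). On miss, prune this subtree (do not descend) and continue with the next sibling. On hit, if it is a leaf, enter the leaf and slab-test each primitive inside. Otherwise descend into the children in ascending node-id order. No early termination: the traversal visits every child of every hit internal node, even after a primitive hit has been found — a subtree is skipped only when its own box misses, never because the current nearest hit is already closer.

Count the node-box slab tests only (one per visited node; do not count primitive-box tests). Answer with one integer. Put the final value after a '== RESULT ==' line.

Traverse from the root:
N0 x:[46/3,77/3] y:[23/2,59/2] z:[20,103/3] -> hit [20,77/3], descend [11, 18]
  N11 x:[46/3,61/3] y:[23/2,59/2] z:[20,89/3] -> hit [20,61/3], descend [19, 27]
    N19 x:[46/3,61/3] y:[25,59/2] z:[65/3,86/3] -> miss, prune
    N27 x:[46/3,20] y:[23/2,43/2] z:[20,89/3] -> hit [20,20], descend [2, 22]
      N2 x:[46/3,20] y:[23/2,19] z:[20,67/3] -> miss, prune
      N22 x:[50/3,58/3] y:[13,43/2] z:[24,89/3] -> miss, prune
  N18 x:[20,77/3] y:[15,57/2] z:[61/3,103/3] -> hit [61/3,77/3], descend [6, 13]
    N6 x:[61/3,77/3] y:[15,55/2] z:[29,103/3] -> miss, prune
    N13 x:[20,77/3] y:[19,57/2] z:[61/3,22] -> hit [61/3,22], descend [5, 10]
      N5 x:[24,77/3] y:[26,57/2] z:[61/3,65/3] -> miss, prune
      N10 x:[20,67/3] y:[19,22] z:[61/3,22] -> hit [61/3,22], descend [24, 29]
        N24 x:[61/3,67/3] y:[19,22] z:[61/3,22] -> hit [61/3,22] leaf, test {P5@t=61/3}
        N29 x:[20,64/3] y:[39/2,21] z:[62/3,64/3] -> hit [62/3,21] leaf, test {P4@t=62/3}

Summary -> nodes [0, 11, 19, 27, 2, 22, 18, 6, 13, 5, 10, 24, 29]; box-tests=13; leaf-entries=2; first=P5

== RESULT ==
13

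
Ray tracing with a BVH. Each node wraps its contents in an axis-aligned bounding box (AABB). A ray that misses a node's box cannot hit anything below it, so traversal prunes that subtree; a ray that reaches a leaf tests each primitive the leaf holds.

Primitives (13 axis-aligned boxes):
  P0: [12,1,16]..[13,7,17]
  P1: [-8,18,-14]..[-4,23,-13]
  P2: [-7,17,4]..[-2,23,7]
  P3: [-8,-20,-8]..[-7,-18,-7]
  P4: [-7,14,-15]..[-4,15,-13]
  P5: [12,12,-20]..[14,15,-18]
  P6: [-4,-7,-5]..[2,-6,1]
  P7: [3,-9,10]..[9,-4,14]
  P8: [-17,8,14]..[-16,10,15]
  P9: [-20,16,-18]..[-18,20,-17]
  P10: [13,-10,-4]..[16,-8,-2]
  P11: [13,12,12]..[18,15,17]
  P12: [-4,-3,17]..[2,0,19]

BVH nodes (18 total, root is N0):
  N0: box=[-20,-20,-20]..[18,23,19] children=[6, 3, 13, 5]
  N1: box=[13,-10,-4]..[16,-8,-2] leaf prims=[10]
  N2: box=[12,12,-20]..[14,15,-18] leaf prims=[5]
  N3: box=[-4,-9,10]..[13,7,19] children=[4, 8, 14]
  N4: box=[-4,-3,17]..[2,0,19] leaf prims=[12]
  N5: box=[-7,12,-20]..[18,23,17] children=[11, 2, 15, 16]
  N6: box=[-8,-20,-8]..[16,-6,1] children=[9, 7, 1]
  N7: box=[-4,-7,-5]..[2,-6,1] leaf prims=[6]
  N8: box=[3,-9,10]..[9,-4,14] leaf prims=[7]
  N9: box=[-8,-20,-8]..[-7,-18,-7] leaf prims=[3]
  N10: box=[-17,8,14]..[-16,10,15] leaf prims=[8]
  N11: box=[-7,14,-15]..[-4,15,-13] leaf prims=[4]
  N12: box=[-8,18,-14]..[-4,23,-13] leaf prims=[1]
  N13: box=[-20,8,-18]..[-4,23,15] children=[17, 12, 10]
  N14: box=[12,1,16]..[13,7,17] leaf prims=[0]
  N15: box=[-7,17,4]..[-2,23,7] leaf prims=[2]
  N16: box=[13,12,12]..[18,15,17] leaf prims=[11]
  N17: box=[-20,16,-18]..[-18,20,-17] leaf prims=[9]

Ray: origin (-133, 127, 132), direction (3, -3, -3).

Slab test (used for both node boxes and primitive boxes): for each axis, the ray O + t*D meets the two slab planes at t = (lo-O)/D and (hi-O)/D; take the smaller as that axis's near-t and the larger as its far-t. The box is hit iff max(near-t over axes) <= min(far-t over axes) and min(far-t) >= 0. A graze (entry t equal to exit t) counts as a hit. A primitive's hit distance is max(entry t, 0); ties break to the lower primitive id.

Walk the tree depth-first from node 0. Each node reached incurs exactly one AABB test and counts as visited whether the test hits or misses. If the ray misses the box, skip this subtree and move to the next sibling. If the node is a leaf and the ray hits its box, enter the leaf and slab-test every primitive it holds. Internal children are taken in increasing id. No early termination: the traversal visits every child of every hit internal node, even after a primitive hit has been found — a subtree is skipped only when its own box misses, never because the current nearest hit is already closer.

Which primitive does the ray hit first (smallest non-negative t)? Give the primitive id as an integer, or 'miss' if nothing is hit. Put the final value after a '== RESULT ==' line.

Trace the traversal:
N0 x:[113/3,151/3] y:[104/3,49] z:[113/3,152/3] -> hit [113/3,49], descend [3, 5, 6, 13]
  N3 x:[43,146/3] y:[40,136/3] z:[113/3,122/3] -> miss, prune
  N5 x:[42,151/3] y:[104/3,115/3] z:[115/3,152/3] -> miss, prune
  N6 x:[125/3,149/3] y:[133/3,49] z:[131/3,140/3] -> hit [133/3,140/3], descend [1, 7, 9]
    N1 x:[146/3,149/3] y:[45,137/3] z:[134/3,136/3] -> miss, prune
    N7 x:[43,45] y:[133/3,134/3] z:[131/3,137/3] -> hit [133/3,134/3] leaf, test {P6@t=133/3}
    N9 x:[125/3,42] y:[145/3,49] z:[139/3,140/3] -> miss, prune
  N13 x:[113/3,43] y:[104/3,119/3] z:[39,50] -> hit [39,119/3], descend [10, 12, 17]
    N10 x:[116/3,39] y:[39,119/3] z:[39,118/3] -> hit [39,39] leaf, test {P8@t=39}
    N12 x:[125/3,43] y:[104/3,109/3] z:[145/3,146/3] -> miss, prune
    N17 x:[113/3,115/3] y:[107/3,37] z:[149/3,50] -> miss, prune

Visited [0, 3, 5, 6, 1, 7, 9, 13, 10, 12, 17]. Tests: 11 box, 2 leaf. Nearest: P8.

== RESULT ==
8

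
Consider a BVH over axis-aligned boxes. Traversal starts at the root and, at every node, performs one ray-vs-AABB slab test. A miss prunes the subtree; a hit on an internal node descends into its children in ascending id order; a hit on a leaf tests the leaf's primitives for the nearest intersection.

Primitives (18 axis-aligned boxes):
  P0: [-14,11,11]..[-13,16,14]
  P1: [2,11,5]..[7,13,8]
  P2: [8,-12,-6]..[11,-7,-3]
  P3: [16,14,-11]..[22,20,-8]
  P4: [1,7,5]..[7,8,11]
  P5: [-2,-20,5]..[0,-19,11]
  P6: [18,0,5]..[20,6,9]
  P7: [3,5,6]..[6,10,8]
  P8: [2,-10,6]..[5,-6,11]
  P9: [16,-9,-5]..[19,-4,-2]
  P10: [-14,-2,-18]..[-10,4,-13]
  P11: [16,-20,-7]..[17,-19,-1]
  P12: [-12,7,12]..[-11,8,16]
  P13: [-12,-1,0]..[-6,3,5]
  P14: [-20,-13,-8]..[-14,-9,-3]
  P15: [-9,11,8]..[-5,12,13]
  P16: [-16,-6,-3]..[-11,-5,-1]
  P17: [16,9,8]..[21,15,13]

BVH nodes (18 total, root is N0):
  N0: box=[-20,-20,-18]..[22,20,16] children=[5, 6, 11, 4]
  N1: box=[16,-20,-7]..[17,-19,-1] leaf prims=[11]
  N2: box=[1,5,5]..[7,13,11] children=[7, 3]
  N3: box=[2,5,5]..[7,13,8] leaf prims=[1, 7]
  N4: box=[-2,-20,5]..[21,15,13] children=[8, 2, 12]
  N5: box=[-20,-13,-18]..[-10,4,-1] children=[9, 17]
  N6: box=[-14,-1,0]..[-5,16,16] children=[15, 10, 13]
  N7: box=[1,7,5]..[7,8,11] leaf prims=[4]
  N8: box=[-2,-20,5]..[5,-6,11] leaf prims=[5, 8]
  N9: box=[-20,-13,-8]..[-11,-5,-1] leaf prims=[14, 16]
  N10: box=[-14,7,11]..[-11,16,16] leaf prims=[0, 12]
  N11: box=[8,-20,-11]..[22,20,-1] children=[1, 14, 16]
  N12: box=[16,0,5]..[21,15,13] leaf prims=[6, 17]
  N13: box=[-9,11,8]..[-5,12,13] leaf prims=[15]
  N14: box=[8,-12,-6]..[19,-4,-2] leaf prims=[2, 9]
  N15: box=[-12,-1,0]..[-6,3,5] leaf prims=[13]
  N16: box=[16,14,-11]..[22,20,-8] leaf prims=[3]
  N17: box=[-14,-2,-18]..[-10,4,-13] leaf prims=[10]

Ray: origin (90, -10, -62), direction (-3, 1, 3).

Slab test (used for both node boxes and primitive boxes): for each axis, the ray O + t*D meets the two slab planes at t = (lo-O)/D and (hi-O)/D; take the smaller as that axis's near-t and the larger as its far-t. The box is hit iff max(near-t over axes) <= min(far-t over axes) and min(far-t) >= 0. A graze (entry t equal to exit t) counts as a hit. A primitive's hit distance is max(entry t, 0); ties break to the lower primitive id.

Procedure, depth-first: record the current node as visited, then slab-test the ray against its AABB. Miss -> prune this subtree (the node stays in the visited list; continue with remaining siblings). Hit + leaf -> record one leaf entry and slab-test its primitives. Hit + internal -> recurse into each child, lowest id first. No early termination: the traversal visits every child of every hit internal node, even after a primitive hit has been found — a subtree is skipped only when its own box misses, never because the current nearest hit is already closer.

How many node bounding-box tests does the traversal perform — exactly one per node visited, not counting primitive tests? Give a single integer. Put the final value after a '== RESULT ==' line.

Trace the traversal:
N0 x:[68/3,110/3] y:[-10,30] z:[44/3,26] -> hit [68/3,26], descend [4, 5, 6, 11]
  N4 x:[23,92/3] y:[-10,25] z:[67/3,25] -> hit [23,25], descend [2, 8, 12]
    N2 x:[83/3,89/3] y:[15,23] z:[67/3,73/3] -> miss, prune
    N8 x:[85/3,92/3] y:[-10,4] z:[67/3,73/3] -> miss, prune
    N12 x:[23,74/3] y:[10,25] z:[67/3,25] -> hit [23,74/3] leaf, test {P6(miss), P17@t=70/3}
  N5 x:[100/3,110/3] y:[-3,14] z:[44/3,61/3] -> miss, prune
  N6 x:[95/3,104/3] y:[9,26] z:[62/3,26] -> miss, prune
  N11 x:[68/3,82/3] y:[-10,30] z:[17,61/3] -> miss, prune

Summary -> nodes [0, 4, 2, 8, 12, 5, 6, 11]; box-tests=8; leaf-entries=1; first=P17

== RESULT ==
8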